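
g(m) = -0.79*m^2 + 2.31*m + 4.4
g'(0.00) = 2.31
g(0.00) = 4.40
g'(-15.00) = 26.01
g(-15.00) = -208.00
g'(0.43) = 1.63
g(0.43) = 5.25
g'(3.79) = -3.68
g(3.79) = 1.81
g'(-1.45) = 4.60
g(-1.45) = -0.61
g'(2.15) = -1.09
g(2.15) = 5.71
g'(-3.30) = 7.52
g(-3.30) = -11.83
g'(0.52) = 1.49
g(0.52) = 5.39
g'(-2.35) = 6.02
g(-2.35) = -5.39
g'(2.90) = -2.27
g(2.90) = 4.46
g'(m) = 2.31 - 1.58*m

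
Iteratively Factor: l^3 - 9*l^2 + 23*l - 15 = (l - 1)*(l^2 - 8*l + 15) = (l - 5)*(l - 1)*(l - 3)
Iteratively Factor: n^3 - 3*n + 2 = (n - 1)*(n^2 + n - 2) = (n - 1)^2*(n + 2)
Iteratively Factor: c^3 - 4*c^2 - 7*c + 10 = (c - 5)*(c^2 + c - 2) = (c - 5)*(c + 2)*(c - 1)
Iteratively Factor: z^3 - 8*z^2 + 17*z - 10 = (z - 5)*(z^2 - 3*z + 2) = (z - 5)*(z - 1)*(z - 2)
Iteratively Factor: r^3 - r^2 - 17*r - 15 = (r + 3)*(r^2 - 4*r - 5) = (r - 5)*(r + 3)*(r + 1)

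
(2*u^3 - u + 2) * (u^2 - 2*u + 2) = 2*u^5 - 4*u^4 + 3*u^3 + 4*u^2 - 6*u + 4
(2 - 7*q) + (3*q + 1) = 3 - 4*q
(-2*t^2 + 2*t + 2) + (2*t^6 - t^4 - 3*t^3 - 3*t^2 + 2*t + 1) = 2*t^6 - t^4 - 3*t^3 - 5*t^2 + 4*t + 3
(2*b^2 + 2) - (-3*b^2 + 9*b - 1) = 5*b^2 - 9*b + 3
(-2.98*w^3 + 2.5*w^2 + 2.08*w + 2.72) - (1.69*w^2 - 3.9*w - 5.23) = -2.98*w^3 + 0.81*w^2 + 5.98*w + 7.95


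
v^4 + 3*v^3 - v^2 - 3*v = v*(v - 1)*(v + 1)*(v + 3)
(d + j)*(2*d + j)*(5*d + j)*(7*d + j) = 70*d^4 + 129*d^3*j + 73*d^2*j^2 + 15*d*j^3 + j^4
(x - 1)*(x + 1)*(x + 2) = x^3 + 2*x^2 - x - 2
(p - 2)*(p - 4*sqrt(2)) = p^2 - 4*sqrt(2)*p - 2*p + 8*sqrt(2)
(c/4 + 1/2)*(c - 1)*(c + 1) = c^3/4 + c^2/2 - c/4 - 1/2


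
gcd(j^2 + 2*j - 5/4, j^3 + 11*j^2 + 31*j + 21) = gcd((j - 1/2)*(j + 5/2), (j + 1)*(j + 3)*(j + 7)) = 1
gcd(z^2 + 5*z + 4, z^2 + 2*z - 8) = z + 4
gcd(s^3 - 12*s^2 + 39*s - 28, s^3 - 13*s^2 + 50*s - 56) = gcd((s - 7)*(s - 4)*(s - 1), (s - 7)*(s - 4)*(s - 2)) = s^2 - 11*s + 28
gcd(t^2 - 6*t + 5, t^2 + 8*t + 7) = 1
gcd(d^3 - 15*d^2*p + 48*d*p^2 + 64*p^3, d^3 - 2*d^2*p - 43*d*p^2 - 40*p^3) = -d^2 + 7*d*p + 8*p^2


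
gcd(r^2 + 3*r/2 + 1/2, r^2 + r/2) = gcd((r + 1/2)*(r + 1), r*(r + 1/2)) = r + 1/2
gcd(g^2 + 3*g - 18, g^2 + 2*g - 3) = 1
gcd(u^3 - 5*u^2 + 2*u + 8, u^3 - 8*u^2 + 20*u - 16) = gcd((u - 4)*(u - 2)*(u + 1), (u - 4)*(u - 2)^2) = u^2 - 6*u + 8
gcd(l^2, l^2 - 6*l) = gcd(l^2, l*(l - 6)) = l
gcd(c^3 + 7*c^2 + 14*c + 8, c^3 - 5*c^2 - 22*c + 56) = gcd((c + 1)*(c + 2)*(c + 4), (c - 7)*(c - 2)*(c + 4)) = c + 4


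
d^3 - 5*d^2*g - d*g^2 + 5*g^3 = (d - 5*g)*(d - g)*(d + g)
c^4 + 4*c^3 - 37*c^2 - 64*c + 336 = (c - 4)*(c - 3)*(c + 4)*(c + 7)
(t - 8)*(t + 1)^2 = t^3 - 6*t^2 - 15*t - 8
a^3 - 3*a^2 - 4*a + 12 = (a - 3)*(a - 2)*(a + 2)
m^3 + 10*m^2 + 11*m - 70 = (m - 2)*(m + 5)*(m + 7)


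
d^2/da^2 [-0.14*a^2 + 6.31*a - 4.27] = -0.280000000000000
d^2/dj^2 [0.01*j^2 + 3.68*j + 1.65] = 0.0200000000000000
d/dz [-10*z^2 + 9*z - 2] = 9 - 20*z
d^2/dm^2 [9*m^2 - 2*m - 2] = 18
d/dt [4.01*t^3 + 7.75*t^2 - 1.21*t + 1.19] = 12.03*t^2 + 15.5*t - 1.21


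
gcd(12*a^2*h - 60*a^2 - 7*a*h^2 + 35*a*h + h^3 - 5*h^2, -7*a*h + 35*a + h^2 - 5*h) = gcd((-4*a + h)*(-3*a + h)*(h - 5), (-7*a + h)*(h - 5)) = h - 5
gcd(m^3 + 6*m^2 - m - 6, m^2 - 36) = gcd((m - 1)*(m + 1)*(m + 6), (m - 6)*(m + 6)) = m + 6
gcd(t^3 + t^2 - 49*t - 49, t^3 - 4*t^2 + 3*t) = 1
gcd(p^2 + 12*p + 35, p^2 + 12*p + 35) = p^2 + 12*p + 35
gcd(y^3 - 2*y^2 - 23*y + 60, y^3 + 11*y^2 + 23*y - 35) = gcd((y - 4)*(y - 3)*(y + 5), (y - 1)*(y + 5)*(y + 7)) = y + 5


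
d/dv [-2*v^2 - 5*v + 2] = -4*v - 5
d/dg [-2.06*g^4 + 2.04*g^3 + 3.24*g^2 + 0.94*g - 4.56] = -8.24*g^3 + 6.12*g^2 + 6.48*g + 0.94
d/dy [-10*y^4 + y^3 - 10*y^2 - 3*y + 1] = -40*y^3 + 3*y^2 - 20*y - 3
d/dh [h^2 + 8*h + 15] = 2*h + 8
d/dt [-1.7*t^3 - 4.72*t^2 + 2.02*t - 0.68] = -5.1*t^2 - 9.44*t + 2.02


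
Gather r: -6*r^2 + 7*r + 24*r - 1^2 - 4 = -6*r^2 + 31*r - 5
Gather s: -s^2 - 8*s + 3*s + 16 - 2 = -s^2 - 5*s + 14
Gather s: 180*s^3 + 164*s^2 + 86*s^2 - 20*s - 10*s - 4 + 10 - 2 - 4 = 180*s^3 + 250*s^2 - 30*s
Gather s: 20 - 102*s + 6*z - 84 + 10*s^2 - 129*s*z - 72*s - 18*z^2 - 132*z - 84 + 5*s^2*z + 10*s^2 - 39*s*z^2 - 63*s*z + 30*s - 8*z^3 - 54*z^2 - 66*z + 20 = s^2*(5*z + 20) + s*(-39*z^2 - 192*z - 144) - 8*z^3 - 72*z^2 - 192*z - 128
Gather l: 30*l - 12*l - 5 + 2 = 18*l - 3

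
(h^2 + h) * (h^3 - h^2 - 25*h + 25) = h^5 - 26*h^3 + 25*h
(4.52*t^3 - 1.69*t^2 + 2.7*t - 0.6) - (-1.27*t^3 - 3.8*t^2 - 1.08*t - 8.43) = 5.79*t^3 + 2.11*t^2 + 3.78*t + 7.83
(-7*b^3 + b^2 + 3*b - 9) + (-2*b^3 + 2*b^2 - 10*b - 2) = -9*b^3 + 3*b^2 - 7*b - 11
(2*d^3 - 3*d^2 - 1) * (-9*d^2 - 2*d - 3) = -18*d^5 + 23*d^4 + 18*d^2 + 2*d + 3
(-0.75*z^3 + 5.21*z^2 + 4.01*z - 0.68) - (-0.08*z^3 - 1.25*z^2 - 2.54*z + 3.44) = -0.67*z^3 + 6.46*z^2 + 6.55*z - 4.12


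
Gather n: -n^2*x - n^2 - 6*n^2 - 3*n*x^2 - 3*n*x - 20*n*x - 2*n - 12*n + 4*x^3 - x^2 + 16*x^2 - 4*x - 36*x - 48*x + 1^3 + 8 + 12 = n^2*(-x - 7) + n*(-3*x^2 - 23*x - 14) + 4*x^3 + 15*x^2 - 88*x + 21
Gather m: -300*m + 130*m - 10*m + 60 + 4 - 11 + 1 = 54 - 180*m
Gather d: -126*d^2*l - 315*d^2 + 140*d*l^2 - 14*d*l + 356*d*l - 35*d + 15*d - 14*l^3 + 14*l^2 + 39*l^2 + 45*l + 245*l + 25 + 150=d^2*(-126*l - 315) + d*(140*l^2 + 342*l - 20) - 14*l^3 + 53*l^2 + 290*l + 175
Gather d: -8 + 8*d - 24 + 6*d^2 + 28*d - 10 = 6*d^2 + 36*d - 42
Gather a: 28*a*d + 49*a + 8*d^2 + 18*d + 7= a*(28*d + 49) + 8*d^2 + 18*d + 7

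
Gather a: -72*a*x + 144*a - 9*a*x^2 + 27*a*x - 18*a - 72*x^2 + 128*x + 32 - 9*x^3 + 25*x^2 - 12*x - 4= a*(-9*x^2 - 45*x + 126) - 9*x^3 - 47*x^2 + 116*x + 28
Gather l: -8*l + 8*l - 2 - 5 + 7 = 0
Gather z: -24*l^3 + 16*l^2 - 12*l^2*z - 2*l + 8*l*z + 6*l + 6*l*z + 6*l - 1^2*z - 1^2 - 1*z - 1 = -24*l^3 + 16*l^2 + 10*l + z*(-12*l^2 + 14*l - 2) - 2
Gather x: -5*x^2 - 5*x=-5*x^2 - 5*x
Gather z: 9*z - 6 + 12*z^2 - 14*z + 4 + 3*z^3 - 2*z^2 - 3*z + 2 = 3*z^3 + 10*z^2 - 8*z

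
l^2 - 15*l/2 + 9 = (l - 6)*(l - 3/2)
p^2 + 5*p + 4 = (p + 1)*(p + 4)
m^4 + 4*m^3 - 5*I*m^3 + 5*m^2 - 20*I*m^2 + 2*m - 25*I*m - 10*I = (m + 2)*(m - 5*I)*(-I*m - I)*(I*m + I)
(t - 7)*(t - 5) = t^2 - 12*t + 35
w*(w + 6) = w^2 + 6*w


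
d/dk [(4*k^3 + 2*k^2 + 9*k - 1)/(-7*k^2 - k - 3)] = (-28*k^4 - 8*k^3 + 25*k^2 - 26*k - 28)/(49*k^4 + 14*k^3 + 43*k^2 + 6*k + 9)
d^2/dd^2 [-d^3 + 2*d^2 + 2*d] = 4 - 6*d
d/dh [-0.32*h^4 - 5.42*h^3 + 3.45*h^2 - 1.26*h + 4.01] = -1.28*h^3 - 16.26*h^2 + 6.9*h - 1.26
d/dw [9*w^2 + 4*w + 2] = 18*w + 4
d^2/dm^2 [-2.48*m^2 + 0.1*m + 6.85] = -4.96000000000000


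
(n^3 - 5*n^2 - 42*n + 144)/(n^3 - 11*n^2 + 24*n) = (n + 6)/n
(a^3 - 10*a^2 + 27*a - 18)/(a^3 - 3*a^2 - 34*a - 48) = (-a^3 + 10*a^2 - 27*a + 18)/(-a^3 + 3*a^2 + 34*a + 48)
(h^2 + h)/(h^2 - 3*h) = (h + 1)/(h - 3)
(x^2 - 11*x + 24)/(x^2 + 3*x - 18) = (x - 8)/(x + 6)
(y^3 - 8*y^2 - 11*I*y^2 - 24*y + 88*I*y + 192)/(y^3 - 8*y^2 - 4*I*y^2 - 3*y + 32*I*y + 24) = (y - 8*I)/(y - I)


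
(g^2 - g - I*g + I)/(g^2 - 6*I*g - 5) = (g - 1)/(g - 5*I)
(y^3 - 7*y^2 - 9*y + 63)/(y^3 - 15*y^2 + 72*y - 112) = (y^2 - 9)/(y^2 - 8*y + 16)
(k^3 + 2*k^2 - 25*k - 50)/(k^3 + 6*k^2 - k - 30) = (k^2 - 3*k - 10)/(k^2 + k - 6)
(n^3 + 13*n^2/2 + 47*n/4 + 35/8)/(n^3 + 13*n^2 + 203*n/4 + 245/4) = (n + 1/2)/(n + 7)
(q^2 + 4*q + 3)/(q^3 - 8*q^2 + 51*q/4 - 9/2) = 4*(q^2 + 4*q + 3)/(4*q^3 - 32*q^2 + 51*q - 18)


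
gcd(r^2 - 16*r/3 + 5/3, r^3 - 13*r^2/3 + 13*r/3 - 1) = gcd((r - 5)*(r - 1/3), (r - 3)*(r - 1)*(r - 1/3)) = r - 1/3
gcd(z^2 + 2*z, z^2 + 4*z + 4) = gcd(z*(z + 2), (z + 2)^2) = z + 2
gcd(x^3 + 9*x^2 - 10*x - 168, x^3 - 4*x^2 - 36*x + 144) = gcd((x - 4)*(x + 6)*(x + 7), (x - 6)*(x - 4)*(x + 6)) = x^2 + 2*x - 24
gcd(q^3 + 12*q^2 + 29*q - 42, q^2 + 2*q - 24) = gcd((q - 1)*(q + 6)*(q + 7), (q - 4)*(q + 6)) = q + 6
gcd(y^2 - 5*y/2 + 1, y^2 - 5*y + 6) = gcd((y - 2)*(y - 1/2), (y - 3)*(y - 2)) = y - 2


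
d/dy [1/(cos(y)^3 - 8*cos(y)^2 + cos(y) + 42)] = (3*cos(y)^2 - 16*cos(y) + 1)*sin(y)/(cos(y)^3 - 8*cos(y)^2 + cos(y) + 42)^2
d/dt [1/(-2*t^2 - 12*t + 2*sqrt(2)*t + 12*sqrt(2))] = (t - sqrt(2)/2 + 3)/(t^2 - sqrt(2)*t + 6*t - 6*sqrt(2))^2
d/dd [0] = 0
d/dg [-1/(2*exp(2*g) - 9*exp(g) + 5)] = (4*exp(g) - 9)*exp(g)/(2*exp(2*g) - 9*exp(g) + 5)^2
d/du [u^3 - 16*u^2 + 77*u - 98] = 3*u^2 - 32*u + 77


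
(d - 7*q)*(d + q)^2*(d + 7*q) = d^4 + 2*d^3*q - 48*d^2*q^2 - 98*d*q^3 - 49*q^4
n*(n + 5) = n^2 + 5*n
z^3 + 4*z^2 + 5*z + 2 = (z + 1)^2*(z + 2)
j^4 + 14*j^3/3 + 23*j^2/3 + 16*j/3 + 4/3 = (j + 2/3)*(j + 1)^2*(j + 2)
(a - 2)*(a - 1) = a^2 - 3*a + 2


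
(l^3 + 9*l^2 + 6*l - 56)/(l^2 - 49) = (l^2 + 2*l - 8)/(l - 7)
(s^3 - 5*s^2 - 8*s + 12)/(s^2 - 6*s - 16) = (s^2 - 7*s + 6)/(s - 8)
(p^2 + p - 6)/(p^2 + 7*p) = (p^2 + p - 6)/(p*(p + 7))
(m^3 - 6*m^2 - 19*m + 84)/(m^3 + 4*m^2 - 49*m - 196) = (m - 3)/(m + 7)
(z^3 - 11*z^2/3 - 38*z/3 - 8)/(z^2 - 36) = (3*z^2 + 7*z + 4)/(3*(z + 6))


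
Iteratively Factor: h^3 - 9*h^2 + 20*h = (h)*(h^2 - 9*h + 20) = h*(h - 5)*(h - 4)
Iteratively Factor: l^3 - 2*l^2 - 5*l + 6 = (l - 3)*(l^2 + l - 2) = (l - 3)*(l - 1)*(l + 2)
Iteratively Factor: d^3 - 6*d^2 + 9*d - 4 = (d - 4)*(d^2 - 2*d + 1) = (d - 4)*(d - 1)*(d - 1)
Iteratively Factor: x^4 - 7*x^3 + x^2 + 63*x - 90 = (x - 3)*(x^3 - 4*x^2 - 11*x + 30) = (x - 3)*(x - 2)*(x^2 - 2*x - 15) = (x - 5)*(x - 3)*(x - 2)*(x + 3)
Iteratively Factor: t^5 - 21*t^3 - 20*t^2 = (t + 1)*(t^4 - t^3 - 20*t^2) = (t + 1)*(t + 4)*(t^3 - 5*t^2) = (t - 5)*(t + 1)*(t + 4)*(t^2) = t*(t - 5)*(t + 1)*(t + 4)*(t)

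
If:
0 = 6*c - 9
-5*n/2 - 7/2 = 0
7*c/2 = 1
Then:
No Solution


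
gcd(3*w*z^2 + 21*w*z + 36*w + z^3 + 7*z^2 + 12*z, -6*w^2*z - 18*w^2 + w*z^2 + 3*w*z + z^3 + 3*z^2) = 3*w*z + 9*w + z^2 + 3*z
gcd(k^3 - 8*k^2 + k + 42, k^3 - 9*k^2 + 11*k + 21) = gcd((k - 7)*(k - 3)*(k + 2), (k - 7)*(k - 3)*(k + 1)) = k^2 - 10*k + 21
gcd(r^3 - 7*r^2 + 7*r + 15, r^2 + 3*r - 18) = r - 3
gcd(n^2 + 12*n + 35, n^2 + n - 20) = n + 5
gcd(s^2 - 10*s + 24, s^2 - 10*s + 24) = s^2 - 10*s + 24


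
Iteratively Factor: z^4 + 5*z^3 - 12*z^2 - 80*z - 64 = (z + 4)*(z^3 + z^2 - 16*z - 16) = (z + 4)^2*(z^2 - 3*z - 4) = (z + 1)*(z + 4)^2*(z - 4)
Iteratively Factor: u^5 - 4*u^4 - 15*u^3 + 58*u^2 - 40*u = (u)*(u^4 - 4*u^3 - 15*u^2 + 58*u - 40) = u*(u - 2)*(u^3 - 2*u^2 - 19*u + 20) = u*(u - 2)*(u - 1)*(u^2 - u - 20) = u*(u - 2)*(u - 1)*(u + 4)*(u - 5)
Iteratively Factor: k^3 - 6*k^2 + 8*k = (k - 2)*(k^2 - 4*k) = k*(k - 2)*(k - 4)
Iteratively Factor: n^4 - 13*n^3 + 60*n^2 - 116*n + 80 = (n - 4)*(n^3 - 9*n^2 + 24*n - 20) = (n - 4)*(n - 2)*(n^2 - 7*n + 10) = (n - 4)*(n - 2)^2*(n - 5)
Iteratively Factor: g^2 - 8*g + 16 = (g - 4)*(g - 4)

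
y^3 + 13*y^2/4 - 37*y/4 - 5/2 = (y - 2)*(y + 1/4)*(y + 5)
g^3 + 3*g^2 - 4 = (g - 1)*(g + 2)^2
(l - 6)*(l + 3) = l^2 - 3*l - 18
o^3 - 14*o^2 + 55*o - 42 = (o - 7)*(o - 6)*(o - 1)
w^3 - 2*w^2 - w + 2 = (w - 2)*(w - 1)*(w + 1)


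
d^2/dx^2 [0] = 0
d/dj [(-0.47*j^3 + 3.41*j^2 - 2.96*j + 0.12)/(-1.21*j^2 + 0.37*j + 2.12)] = (0.5687*j^4 - 0.347799999999999*j^3 - 5.3091*j^2 + 14.7488*j - 6.3196)/(1.4641*j^4 - 0.8954*j^3 - 4.9935*j^2 + 1.5688*j + 4.4944)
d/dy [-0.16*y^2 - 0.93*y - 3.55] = -0.32*y - 0.93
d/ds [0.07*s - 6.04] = 0.0700000000000000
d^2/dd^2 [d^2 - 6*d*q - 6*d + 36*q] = 2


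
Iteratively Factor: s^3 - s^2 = (s - 1)*(s^2) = s*(s - 1)*(s)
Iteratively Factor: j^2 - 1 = (j - 1)*(j + 1)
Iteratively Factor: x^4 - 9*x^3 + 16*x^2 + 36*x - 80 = (x + 2)*(x^3 - 11*x^2 + 38*x - 40) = (x - 2)*(x + 2)*(x^2 - 9*x + 20) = (x - 4)*(x - 2)*(x + 2)*(x - 5)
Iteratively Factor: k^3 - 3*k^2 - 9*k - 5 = (k + 1)*(k^2 - 4*k - 5) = (k - 5)*(k + 1)*(k + 1)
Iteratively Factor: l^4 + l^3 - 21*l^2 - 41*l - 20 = (l + 4)*(l^3 - 3*l^2 - 9*l - 5) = (l - 5)*(l + 4)*(l^2 + 2*l + 1) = (l - 5)*(l + 1)*(l + 4)*(l + 1)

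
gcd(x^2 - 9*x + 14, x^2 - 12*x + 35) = x - 7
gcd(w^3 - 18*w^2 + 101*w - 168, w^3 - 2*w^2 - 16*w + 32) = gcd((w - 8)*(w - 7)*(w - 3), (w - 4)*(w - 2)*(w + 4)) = 1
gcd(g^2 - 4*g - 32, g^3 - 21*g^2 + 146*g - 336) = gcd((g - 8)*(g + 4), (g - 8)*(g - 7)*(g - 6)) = g - 8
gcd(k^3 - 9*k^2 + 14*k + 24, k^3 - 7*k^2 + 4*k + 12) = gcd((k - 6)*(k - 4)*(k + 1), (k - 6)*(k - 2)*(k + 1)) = k^2 - 5*k - 6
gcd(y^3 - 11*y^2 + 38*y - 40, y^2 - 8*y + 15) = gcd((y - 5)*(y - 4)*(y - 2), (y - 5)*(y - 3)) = y - 5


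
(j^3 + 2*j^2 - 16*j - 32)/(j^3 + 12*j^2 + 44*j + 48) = (j - 4)/(j + 6)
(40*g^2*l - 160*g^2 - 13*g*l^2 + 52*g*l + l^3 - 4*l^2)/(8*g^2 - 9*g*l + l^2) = (5*g*l - 20*g - l^2 + 4*l)/(g - l)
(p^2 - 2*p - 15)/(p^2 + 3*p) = (p - 5)/p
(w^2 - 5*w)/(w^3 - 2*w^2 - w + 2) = w*(w - 5)/(w^3 - 2*w^2 - w + 2)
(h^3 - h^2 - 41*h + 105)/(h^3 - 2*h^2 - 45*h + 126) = (h - 5)/(h - 6)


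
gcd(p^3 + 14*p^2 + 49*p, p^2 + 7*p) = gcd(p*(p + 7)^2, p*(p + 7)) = p^2 + 7*p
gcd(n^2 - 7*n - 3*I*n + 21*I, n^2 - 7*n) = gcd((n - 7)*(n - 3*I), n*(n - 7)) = n - 7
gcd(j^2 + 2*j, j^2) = j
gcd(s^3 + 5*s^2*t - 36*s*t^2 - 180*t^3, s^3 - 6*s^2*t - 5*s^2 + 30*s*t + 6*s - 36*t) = s - 6*t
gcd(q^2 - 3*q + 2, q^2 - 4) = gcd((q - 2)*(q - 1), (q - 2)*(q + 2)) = q - 2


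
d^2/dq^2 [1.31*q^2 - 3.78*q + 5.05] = 2.62000000000000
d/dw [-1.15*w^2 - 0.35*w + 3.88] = -2.3*w - 0.35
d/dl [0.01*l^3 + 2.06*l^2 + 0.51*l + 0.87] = 0.03*l^2 + 4.12*l + 0.51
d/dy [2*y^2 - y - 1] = 4*y - 1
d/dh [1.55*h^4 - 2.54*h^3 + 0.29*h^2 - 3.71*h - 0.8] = 6.2*h^3 - 7.62*h^2 + 0.58*h - 3.71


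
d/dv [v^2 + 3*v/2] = 2*v + 3/2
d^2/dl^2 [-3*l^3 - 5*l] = -18*l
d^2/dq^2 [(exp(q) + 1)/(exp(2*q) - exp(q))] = (exp(3*q) + 5*exp(2*q) - 3*exp(q) + 1)*exp(-q)/(exp(3*q) - 3*exp(2*q) + 3*exp(q) - 1)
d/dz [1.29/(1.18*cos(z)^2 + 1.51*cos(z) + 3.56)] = (3.0444*cos(z) + 1.9479)*sin(z)/(1.18*cos(z)^2 + 1.51*cos(z) + 3.56)^2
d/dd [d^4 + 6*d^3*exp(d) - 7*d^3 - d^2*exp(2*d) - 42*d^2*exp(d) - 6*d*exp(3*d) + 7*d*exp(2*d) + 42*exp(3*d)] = 6*d^3*exp(d) + 4*d^3 - 2*d^2*exp(2*d) - 24*d^2*exp(d) - 21*d^2 - 18*d*exp(3*d) + 12*d*exp(2*d) - 84*d*exp(d) + 120*exp(3*d) + 7*exp(2*d)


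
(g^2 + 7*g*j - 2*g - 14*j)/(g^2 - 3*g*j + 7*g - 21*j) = (g^2 + 7*g*j - 2*g - 14*j)/(g^2 - 3*g*j + 7*g - 21*j)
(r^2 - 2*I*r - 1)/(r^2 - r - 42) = (-r^2 + 2*I*r + 1)/(-r^2 + r + 42)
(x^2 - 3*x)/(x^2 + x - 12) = x/(x + 4)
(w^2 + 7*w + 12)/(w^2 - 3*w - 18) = (w + 4)/(w - 6)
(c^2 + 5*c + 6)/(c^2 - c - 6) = (c + 3)/(c - 3)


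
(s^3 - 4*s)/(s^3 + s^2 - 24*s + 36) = s*(s + 2)/(s^2 + 3*s - 18)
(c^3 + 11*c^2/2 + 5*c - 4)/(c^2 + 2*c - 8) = (c^2 + 3*c/2 - 1)/(c - 2)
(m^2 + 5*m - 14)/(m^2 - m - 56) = (m - 2)/(m - 8)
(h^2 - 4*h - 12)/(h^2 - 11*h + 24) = (h^2 - 4*h - 12)/(h^2 - 11*h + 24)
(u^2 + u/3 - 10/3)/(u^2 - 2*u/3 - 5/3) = (u + 2)/(u + 1)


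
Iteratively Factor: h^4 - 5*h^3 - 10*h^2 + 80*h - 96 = (h - 4)*(h^3 - h^2 - 14*h + 24) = (h - 4)*(h - 2)*(h^2 + h - 12) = (h - 4)*(h - 3)*(h - 2)*(h + 4)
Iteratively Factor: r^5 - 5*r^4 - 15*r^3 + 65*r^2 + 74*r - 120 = (r - 5)*(r^4 - 15*r^2 - 10*r + 24) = (r - 5)*(r + 3)*(r^3 - 3*r^2 - 6*r + 8) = (r - 5)*(r - 1)*(r + 3)*(r^2 - 2*r - 8) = (r - 5)*(r - 1)*(r + 2)*(r + 3)*(r - 4)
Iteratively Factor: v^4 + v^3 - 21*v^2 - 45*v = (v)*(v^3 + v^2 - 21*v - 45) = v*(v - 5)*(v^2 + 6*v + 9) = v*(v - 5)*(v + 3)*(v + 3)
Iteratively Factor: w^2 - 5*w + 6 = (w - 3)*(w - 2)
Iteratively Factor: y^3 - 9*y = (y)*(y^2 - 9) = y*(y - 3)*(y + 3)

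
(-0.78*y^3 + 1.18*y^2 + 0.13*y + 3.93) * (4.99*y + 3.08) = -3.8922*y^4 + 3.4858*y^3 + 4.2831*y^2 + 20.0111*y + 12.1044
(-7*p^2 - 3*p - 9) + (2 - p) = -7*p^2 - 4*p - 7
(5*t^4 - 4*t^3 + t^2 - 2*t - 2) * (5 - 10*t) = -50*t^5 + 65*t^4 - 30*t^3 + 25*t^2 + 10*t - 10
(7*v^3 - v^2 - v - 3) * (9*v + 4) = 63*v^4 + 19*v^3 - 13*v^2 - 31*v - 12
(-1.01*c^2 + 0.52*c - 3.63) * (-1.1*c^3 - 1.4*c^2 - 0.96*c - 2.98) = 1.111*c^5 + 0.842*c^4 + 4.2346*c^3 + 7.5926*c^2 + 1.9352*c + 10.8174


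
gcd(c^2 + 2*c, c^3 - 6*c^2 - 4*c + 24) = c + 2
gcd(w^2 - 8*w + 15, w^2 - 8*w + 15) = w^2 - 8*w + 15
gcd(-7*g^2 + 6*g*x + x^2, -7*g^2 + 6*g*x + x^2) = -7*g^2 + 6*g*x + x^2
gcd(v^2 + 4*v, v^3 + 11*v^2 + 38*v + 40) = v + 4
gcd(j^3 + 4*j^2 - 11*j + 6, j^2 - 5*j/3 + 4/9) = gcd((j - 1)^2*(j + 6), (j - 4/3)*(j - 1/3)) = 1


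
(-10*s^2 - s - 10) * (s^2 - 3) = -10*s^4 - s^3 + 20*s^2 + 3*s + 30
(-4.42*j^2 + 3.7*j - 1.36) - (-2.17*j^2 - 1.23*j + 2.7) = -2.25*j^2 + 4.93*j - 4.06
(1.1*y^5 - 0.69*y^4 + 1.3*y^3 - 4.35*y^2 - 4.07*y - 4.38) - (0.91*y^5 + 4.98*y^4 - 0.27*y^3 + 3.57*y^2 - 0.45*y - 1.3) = 0.19*y^5 - 5.67*y^4 + 1.57*y^3 - 7.92*y^2 - 3.62*y - 3.08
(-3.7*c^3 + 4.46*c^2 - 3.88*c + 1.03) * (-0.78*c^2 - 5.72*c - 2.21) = 2.886*c^5 + 17.6852*c^4 - 14.3078*c^3 + 11.5336*c^2 + 2.6832*c - 2.2763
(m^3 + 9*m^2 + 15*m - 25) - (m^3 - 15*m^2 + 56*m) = 24*m^2 - 41*m - 25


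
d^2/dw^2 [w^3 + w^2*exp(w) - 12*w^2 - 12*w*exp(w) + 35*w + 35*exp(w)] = w^2*exp(w) - 8*w*exp(w) + 6*w + 13*exp(w) - 24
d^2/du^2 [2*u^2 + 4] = 4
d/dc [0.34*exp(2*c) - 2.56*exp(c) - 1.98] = (0.68*exp(c) - 2.56)*exp(c)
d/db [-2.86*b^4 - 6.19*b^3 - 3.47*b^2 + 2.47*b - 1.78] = -11.44*b^3 - 18.57*b^2 - 6.94*b + 2.47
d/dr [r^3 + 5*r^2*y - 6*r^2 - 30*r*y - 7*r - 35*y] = 3*r^2 + 10*r*y - 12*r - 30*y - 7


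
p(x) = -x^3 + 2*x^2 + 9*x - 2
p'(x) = -3*x^2 + 4*x + 9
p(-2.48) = 3.23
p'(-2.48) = -19.37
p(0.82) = 6.17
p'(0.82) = 10.26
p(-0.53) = -6.06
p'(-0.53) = 6.04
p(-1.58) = -7.28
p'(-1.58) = -4.81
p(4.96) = -30.18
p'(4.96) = -44.96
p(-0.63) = -6.63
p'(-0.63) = 5.29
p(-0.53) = -6.06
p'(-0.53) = 6.04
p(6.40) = -124.62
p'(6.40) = -88.28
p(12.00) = -1334.00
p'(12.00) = -375.00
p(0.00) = -2.00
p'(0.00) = 9.00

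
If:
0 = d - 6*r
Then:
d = 6*r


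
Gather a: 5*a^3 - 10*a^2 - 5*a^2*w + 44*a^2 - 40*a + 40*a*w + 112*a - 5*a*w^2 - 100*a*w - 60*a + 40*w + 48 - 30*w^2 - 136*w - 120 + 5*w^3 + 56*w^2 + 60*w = 5*a^3 + a^2*(34 - 5*w) + a*(-5*w^2 - 60*w + 12) + 5*w^3 + 26*w^2 - 36*w - 72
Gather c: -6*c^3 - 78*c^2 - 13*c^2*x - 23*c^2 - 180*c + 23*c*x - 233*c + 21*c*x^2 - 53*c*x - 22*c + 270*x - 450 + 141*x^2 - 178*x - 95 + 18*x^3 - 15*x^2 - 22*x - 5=-6*c^3 + c^2*(-13*x - 101) + c*(21*x^2 - 30*x - 435) + 18*x^3 + 126*x^2 + 70*x - 550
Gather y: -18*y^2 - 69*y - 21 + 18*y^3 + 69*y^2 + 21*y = 18*y^3 + 51*y^2 - 48*y - 21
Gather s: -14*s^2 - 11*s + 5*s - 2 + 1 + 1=-14*s^2 - 6*s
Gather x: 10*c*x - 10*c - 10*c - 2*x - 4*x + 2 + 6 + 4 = -20*c + x*(10*c - 6) + 12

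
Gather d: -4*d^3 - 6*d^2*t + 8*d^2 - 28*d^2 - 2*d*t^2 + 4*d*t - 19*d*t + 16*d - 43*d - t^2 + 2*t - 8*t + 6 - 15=-4*d^3 + d^2*(-6*t - 20) + d*(-2*t^2 - 15*t - 27) - t^2 - 6*t - 9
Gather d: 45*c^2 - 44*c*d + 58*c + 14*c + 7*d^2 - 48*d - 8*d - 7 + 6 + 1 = 45*c^2 + 72*c + 7*d^2 + d*(-44*c - 56)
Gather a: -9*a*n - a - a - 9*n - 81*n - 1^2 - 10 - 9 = a*(-9*n - 2) - 90*n - 20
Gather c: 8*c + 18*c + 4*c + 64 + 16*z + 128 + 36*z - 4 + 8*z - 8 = 30*c + 60*z + 180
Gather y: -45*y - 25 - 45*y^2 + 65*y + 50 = -45*y^2 + 20*y + 25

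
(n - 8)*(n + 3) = n^2 - 5*n - 24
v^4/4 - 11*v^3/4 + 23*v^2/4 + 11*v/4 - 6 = (v/4 + 1/4)*(v - 8)*(v - 3)*(v - 1)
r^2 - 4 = (r - 2)*(r + 2)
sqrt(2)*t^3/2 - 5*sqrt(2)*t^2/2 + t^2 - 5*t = t*(t - 5)*(sqrt(2)*t/2 + 1)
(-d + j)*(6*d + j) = -6*d^2 + 5*d*j + j^2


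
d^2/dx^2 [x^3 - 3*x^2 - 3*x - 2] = 6*x - 6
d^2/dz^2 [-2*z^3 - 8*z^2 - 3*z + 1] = -12*z - 16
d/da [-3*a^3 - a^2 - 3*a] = -9*a^2 - 2*a - 3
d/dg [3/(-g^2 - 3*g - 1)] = 3*(2*g + 3)/(g^2 + 3*g + 1)^2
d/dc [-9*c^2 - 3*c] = -18*c - 3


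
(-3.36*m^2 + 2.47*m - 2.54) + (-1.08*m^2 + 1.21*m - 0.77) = -4.44*m^2 + 3.68*m - 3.31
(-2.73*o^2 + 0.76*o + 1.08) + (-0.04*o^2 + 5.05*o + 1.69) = -2.77*o^2 + 5.81*o + 2.77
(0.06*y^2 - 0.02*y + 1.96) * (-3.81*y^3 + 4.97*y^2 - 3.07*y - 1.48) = -0.2286*y^5 + 0.3744*y^4 - 7.7512*y^3 + 9.7138*y^2 - 5.9876*y - 2.9008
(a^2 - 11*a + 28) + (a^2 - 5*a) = 2*a^2 - 16*a + 28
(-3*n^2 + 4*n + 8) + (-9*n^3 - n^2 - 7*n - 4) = -9*n^3 - 4*n^2 - 3*n + 4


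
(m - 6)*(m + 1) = m^2 - 5*m - 6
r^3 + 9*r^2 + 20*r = r*(r + 4)*(r + 5)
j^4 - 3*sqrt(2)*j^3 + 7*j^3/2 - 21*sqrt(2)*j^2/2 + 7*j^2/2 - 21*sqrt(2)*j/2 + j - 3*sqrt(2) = (j + 1/2)*(j + 1)*(j + 2)*(j - 3*sqrt(2))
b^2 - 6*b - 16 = (b - 8)*(b + 2)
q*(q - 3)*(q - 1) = q^3 - 4*q^2 + 3*q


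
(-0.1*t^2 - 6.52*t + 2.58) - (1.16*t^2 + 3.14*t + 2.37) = -1.26*t^2 - 9.66*t + 0.21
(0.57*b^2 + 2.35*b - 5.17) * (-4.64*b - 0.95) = -2.6448*b^3 - 11.4455*b^2 + 21.7563*b + 4.9115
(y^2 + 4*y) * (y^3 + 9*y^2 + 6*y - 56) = y^5 + 13*y^4 + 42*y^3 - 32*y^2 - 224*y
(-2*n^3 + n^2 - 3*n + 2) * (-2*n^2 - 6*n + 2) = 4*n^5 + 10*n^4 - 4*n^3 + 16*n^2 - 18*n + 4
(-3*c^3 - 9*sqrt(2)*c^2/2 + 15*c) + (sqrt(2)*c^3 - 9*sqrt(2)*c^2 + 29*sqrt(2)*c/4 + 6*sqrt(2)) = -3*c^3 + sqrt(2)*c^3 - 27*sqrt(2)*c^2/2 + 29*sqrt(2)*c/4 + 15*c + 6*sqrt(2)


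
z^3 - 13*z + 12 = (z - 3)*(z - 1)*(z + 4)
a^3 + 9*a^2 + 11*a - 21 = (a - 1)*(a + 3)*(a + 7)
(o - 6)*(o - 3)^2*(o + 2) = o^4 - 10*o^3 + 21*o^2 + 36*o - 108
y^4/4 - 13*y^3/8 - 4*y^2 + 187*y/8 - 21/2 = (y/4 + 1)*(y - 7)*(y - 3)*(y - 1/2)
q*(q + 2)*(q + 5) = q^3 + 7*q^2 + 10*q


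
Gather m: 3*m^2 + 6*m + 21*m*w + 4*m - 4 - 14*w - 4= 3*m^2 + m*(21*w + 10) - 14*w - 8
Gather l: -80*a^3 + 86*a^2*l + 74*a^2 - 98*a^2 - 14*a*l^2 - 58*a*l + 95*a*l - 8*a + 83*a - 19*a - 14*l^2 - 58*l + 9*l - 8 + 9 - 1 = -80*a^3 - 24*a^2 + 56*a + l^2*(-14*a - 14) + l*(86*a^2 + 37*a - 49)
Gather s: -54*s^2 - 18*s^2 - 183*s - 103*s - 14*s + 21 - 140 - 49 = -72*s^2 - 300*s - 168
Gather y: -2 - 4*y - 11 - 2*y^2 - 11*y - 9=-2*y^2 - 15*y - 22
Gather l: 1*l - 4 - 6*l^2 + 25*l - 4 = -6*l^2 + 26*l - 8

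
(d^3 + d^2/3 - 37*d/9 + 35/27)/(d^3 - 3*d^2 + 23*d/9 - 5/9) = (d + 7/3)/(d - 1)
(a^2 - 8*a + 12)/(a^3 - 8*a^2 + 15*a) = (a^2 - 8*a + 12)/(a*(a^2 - 8*a + 15))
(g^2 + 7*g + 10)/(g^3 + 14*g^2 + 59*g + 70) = 1/(g + 7)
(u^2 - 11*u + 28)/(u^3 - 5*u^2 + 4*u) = (u - 7)/(u*(u - 1))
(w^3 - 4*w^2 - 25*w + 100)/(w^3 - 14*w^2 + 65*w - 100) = (w + 5)/(w - 5)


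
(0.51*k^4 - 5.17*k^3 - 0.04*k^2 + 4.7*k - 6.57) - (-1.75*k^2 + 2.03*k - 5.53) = 0.51*k^4 - 5.17*k^3 + 1.71*k^2 + 2.67*k - 1.04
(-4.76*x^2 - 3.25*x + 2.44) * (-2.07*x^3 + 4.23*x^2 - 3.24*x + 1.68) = 9.8532*x^5 - 13.4073*x^4 - 3.3759*x^3 + 12.8544*x^2 - 13.3656*x + 4.0992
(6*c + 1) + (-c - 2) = 5*c - 1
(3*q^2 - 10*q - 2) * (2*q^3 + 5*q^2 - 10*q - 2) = 6*q^5 - 5*q^4 - 84*q^3 + 84*q^2 + 40*q + 4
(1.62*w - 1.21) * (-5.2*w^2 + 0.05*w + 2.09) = -8.424*w^3 + 6.373*w^2 + 3.3253*w - 2.5289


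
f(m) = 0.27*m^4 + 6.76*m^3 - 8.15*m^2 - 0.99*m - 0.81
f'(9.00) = 2282.31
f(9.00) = 6029.64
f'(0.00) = -0.99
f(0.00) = -0.81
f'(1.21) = 10.89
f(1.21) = -1.39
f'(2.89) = 147.35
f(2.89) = 110.26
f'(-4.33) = 362.14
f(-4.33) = -603.21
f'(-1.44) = 61.31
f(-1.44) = -35.31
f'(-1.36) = 55.97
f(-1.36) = -30.62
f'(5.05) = 572.98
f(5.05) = 832.55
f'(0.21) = -3.51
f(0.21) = -1.31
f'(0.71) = -1.95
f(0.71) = -3.13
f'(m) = 1.08*m^3 + 20.28*m^2 - 16.3*m - 0.99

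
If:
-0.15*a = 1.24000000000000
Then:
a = -8.27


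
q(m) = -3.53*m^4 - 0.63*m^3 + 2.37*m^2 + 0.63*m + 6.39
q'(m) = -14.12*m^3 - 1.89*m^2 + 4.74*m + 0.63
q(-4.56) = -1413.75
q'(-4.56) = 1278.56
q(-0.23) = 6.37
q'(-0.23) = -0.39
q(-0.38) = 6.45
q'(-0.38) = -0.67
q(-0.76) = 6.38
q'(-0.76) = 2.13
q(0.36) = 6.84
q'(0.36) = 1.43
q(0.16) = 6.55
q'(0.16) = 1.28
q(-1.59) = -8.65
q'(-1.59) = 45.07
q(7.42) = -10815.98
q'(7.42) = -5836.54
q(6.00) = -4615.47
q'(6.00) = -3088.89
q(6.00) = -4615.47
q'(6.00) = -3088.89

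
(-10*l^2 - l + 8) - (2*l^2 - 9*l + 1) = -12*l^2 + 8*l + 7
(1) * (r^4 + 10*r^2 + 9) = r^4 + 10*r^2 + 9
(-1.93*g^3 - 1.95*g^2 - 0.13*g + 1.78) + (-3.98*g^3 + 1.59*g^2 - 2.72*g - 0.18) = -5.91*g^3 - 0.36*g^2 - 2.85*g + 1.6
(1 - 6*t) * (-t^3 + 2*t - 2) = 6*t^4 - t^3 - 12*t^2 + 14*t - 2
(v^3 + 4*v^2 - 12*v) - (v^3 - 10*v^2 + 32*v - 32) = 14*v^2 - 44*v + 32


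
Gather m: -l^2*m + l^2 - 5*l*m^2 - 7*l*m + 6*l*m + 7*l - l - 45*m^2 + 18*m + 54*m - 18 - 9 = l^2 + 6*l + m^2*(-5*l - 45) + m*(-l^2 - l + 72) - 27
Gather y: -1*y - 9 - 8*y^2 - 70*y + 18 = -8*y^2 - 71*y + 9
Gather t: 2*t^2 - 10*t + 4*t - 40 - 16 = 2*t^2 - 6*t - 56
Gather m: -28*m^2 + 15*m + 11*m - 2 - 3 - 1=-28*m^2 + 26*m - 6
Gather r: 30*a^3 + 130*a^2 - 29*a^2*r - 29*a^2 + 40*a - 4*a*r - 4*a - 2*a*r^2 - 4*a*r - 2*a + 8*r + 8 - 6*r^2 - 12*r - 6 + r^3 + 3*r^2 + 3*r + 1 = 30*a^3 + 101*a^2 + 34*a + r^3 + r^2*(-2*a - 3) + r*(-29*a^2 - 8*a - 1) + 3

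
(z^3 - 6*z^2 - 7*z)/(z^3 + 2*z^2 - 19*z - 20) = z*(z - 7)/(z^2 + z - 20)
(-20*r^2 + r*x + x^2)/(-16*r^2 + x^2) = (5*r + x)/(4*r + x)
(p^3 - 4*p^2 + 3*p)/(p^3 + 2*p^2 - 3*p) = (p - 3)/(p + 3)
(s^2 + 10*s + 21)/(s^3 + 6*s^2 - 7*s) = (s + 3)/(s*(s - 1))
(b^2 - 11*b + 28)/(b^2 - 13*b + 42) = (b - 4)/(b - 6)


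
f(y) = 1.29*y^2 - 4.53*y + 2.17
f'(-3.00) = -12.27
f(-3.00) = 27.37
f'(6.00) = 10.95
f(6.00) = 21.43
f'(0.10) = -4.27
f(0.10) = 1.73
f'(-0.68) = -6.28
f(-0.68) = 5.85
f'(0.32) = -3.70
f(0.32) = 0.85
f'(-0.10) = -4.79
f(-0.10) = 2.64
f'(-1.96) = -9.59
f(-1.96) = 16.00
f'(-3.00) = -12.27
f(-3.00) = 27.37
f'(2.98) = 3.16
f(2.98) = 0.13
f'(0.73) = -2.65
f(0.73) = -0.45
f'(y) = 2.58*y - 4.53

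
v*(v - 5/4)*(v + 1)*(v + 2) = v^4 + 7*v^3/4 - 7*v^2/4 - 5*v/2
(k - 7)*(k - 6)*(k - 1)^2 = k^4 - 15*k^3 + 69*k^2 - 97*k + 42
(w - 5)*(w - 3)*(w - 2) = w^3 - 10*w^2 + 31*w - 30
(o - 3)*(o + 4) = o^2 + o - 12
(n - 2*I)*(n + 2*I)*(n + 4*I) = n^3 + 4*I*n^2 + 4*n + 16*I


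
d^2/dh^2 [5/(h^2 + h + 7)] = 10*(-h^2 - h + (2*h + 1)^2 - 7)/(h^2 + h + 7)^3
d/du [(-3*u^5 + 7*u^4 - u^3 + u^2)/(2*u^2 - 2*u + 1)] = u*(-18*u^5 + 52*u^4 - 59*u^3 + 32*u^2 - 5*u + 2)/(4*u^4 - 8*u^3 + 8*u^2 - 4*u + 1)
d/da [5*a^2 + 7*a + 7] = 10*a + 7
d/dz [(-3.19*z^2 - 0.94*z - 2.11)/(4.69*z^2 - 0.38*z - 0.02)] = (5.6208*z^2 + 19.9194*z - 0.783)/(21.9961*z^4 - 3.5644*z^3 - 0.0432*z^2 + 0.0152*z + 0.0004)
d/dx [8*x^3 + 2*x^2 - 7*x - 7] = 24*x^2 + 4*x - 7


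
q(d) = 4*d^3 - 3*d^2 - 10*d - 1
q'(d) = 12*d^2 - 6*d - 10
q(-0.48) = 2.67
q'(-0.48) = -4.36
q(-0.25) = 1.25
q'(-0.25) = -7.75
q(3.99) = 165.42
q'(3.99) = 157.10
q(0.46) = -5.85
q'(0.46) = -10.22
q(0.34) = -4.59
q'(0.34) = -10.65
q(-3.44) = -164.93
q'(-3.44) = 152.64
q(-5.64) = -757.65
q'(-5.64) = 405.56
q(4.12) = 186.61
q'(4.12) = 168.97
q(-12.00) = -7225.00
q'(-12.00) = 1790.00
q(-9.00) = -3070.00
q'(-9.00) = 1016.00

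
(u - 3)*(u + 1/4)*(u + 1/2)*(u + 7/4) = u^4 - u^3/2 - 97*u^2/16 - 131*u/32 - 21/32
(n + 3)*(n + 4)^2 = n^3 + 11*n^2 + 40*n + 48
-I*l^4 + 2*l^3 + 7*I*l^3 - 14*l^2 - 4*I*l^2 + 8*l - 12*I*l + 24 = (l - 6)*(l - 2)*(l + 2*I)*(-I*l - I)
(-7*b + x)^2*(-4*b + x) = -196*b^3 + 105*b^2*x - 18*b*x^2 + x^3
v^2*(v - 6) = v^3 - 6*v^2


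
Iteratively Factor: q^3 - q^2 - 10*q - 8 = (q - 4)*(q^2 + 3*q + 2) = (q - 4)*(q + 1)*(q + 2)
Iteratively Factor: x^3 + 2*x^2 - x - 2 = (x + 1)*(x^2 + x - 2) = (x - 1)*(x + 1)*(x + 2)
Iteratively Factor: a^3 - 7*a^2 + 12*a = (a - 3)*(a^2 - 4*a) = a*(a - 3)*(a - 4)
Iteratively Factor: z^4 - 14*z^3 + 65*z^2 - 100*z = (z)*(z^3 - 14*z^2 + 65*z - 100) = z*(z - 4)*(z^2 - 10*z + 25) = z*(z - 5)*(z - 4)*(z - 5)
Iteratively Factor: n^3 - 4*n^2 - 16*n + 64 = (n - 4)*(n^2 - 16) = (n - 4)*(n + 4)*(n - 4)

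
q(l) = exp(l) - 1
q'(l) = exp(l)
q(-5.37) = -1.00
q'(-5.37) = 0.00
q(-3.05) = -0.95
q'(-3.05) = 0.05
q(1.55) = 3.71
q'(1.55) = 4.71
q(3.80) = 43.70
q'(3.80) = 44.70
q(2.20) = 8.03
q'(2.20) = 9.03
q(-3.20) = -0.96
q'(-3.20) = 0.04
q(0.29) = 0.34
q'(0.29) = 1.34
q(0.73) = 1.08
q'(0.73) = 2.08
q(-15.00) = -1.00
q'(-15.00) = 0.00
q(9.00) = 8102.08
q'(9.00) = 8103.08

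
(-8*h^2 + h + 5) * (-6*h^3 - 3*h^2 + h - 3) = 48*h^5 + 18*h^4 - 41*h^3 + 10*h^2 + 2*h - 15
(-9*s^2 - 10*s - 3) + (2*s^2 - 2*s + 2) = -7*s^2 - 12*s - 1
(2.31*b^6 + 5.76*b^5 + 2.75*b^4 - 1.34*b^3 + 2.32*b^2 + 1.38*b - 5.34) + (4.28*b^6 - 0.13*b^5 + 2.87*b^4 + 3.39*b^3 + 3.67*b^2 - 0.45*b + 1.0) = 6.59*b^6 + 5.63*b^5 + 5.62*b^4 + 2.05*b^3 + 5.99*b^2 + 0.93*b - 4.34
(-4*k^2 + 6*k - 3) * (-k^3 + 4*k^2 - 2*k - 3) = 4*k^5 - 22*k^4 + 35*k^3 - 12*k^2 - 12*k + 9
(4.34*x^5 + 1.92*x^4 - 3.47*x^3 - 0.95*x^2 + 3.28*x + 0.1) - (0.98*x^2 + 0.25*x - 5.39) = 4.34*x^5 + 1.92*x^4 - 3.47*x^3 - 1.93*x^2 + 3.03*x + 5.49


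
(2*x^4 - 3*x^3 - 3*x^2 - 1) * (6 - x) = -2*x^5 + 15*x^4 - 15*x^3 - 18*x^2 + x - 6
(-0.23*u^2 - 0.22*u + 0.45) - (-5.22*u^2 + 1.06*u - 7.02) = 4.99*u^2 - 1.28*u + 7.47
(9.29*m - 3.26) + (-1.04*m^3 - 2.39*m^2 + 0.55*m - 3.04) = -1.04*m^3 - 2.39*m^2 + 9.84*m - 6.3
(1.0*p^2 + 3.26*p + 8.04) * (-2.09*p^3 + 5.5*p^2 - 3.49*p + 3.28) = -2.09*p^5 - 1.3134*p^4 - 2.3636*p^3 + 36.1226*p^2 - 17.3668*p + 26.3712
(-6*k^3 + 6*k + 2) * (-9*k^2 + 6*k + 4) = 54*k^5 - 36*k^4 - 78*k^3 + 18*k^2 + 36*k + 8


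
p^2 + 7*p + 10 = (p + 2)*(p + 5)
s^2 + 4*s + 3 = (s + 1)*(s + 3)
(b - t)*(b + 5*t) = b^2 + 4*b*t - 5*t^2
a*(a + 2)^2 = a^3 + 4*a^2 + 4*a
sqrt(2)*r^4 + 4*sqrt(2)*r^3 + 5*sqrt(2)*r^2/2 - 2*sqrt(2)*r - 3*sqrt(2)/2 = (r + 1)*(r + 3)*(r - sqrt(2)/2)*(sqrt(2)*r + 1)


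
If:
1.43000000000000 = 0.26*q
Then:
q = 5.50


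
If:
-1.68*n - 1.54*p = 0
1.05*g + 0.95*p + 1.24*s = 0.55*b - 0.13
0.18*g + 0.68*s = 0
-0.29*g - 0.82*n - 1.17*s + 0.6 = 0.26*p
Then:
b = -4.69604519774011*s - 1.87149460708783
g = -3.77777777777778*s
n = 1.11864406779661 - 0.13879472693032*s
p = 0.151412429378531*s - 1.22033898305085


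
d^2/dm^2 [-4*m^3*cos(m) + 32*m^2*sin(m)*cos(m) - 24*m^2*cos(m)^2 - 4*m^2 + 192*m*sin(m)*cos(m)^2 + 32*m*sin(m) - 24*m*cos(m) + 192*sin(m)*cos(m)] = 4*m^3*cos(m) + 24*m^2*sin(m) - 64*m^2*sin(2*m) + 48*m^2*cos(2*m) - 80*m*sin(m) + 96*m*sin(2*m) - 432*m*sin(3*m) + 128*m*cos(2*m) + 48*sin(m) - 352*sin(2*m) + 160*cos(m) - 24*cos(2*m) + 288*cos(3*m) - 32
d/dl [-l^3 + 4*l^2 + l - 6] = -3*l^2 + 8*l + 1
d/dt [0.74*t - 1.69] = 0.740000000000000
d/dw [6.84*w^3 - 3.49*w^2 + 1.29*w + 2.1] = 20.52*w^2 - 6.98*w + 1.29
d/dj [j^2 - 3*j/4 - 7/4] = 2*j - 3/4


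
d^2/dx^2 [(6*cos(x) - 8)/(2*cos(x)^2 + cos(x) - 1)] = 2*(-108*sin(x)^4*cos(x) + 70*sin(x)^4 - 77*sin(x)^2 + 4*cos(x) - 21*cos(3*x) + 6*cos(5*x) - 11)/(-2*sin(x)^2 + cos(x) + 1)^3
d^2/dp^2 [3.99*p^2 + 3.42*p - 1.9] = 7.98000000000000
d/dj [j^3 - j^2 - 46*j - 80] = 3*j^2 - 2*j - 46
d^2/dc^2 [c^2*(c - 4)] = 6*c - 8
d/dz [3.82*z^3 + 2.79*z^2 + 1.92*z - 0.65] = 11.46*z^2 + 5.58*z + 1.92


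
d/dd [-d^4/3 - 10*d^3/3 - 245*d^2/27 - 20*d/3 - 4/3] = -4*d^3/3 - 10*d^2 - 490*d/27 - 20/3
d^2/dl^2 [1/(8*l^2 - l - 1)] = 2*(64*l^2 - 8*l - (16*l - 1)^2 - 8)/(-8*l^2 + l + 1)^3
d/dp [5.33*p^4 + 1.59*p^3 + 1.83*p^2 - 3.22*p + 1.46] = 21.32*p^3 + 4.77*p^2 + 3.66*p - 3.22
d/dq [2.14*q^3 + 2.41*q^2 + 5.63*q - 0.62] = 6.42*q^2 + 4.82*q + 5.63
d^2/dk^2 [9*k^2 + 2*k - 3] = 18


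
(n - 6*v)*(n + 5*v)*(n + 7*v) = n^3 + 6*n^2*v - 37*n*v^2 - 210*v^3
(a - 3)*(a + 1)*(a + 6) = a^3 + 4*a^2 - 15*a - 18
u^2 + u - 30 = (u - 5)*(u + 6)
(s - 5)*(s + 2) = s^2 - 3*s - 10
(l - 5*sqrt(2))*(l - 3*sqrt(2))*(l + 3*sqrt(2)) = l^3 - 5*sqrt(2)*l^2 - 18*l + 90*sqrt(2)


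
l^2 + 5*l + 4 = (l + 1)*(l + 4)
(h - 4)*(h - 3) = h^2 - 7*h + 12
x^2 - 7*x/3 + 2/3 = (x - 2)*(x - 1/3)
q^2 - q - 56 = (q - 8)*(q + 7)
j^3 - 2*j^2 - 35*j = j*(j - 7)*(j + 5)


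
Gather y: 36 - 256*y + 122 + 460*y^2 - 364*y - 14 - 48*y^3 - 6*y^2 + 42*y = -48*y^3 + 454*y^2 - 578*y + 144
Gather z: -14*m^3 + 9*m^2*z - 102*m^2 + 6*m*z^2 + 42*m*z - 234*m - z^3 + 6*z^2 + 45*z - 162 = -14*m^3 - 102*m^2 - 234*m - z^3 + z^2*(6*m + 6) + z*(9*m^2 + 42*m + 45) - 162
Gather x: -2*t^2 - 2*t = -2*t^2 - 2*t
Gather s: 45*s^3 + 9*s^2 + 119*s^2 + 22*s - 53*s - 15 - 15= 45*s^3 + 128*s^2 - 31*s - 30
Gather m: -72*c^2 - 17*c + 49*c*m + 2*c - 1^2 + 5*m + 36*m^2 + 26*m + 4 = -72*c^2 - 15*c + 36*m^2 + m*(49*c + 31) + 3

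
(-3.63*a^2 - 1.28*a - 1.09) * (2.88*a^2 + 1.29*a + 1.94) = -10.4544*a^4 - 8.3691*a^3 - 11.8326*a^2 - 3.8893*a - 2.1146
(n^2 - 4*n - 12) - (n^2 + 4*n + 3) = -8*n - 15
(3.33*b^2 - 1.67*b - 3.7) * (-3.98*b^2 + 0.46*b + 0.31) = -13.2534*b^4 + 8.1784*b^3 + 14.9901*b^2 - 2.2197*b - 1.147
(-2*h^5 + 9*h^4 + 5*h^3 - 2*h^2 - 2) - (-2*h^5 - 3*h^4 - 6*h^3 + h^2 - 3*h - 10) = 12*h^4 + 11*h^3 - 3*h^2 + 3*h + 8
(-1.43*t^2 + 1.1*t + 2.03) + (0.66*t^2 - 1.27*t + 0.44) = -0.77*t^2 - 0.17*t + 2.47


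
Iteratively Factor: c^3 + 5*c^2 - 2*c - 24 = (c - 2)*(c^2 + 7*c + 12) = (c - 2)*(c + 4)*(c + 3)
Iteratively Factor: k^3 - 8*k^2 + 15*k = (k)*(k^2 - 8*k + 15) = k*(k - 5)*(k - 3)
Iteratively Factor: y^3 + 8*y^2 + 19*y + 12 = (y + 4)*(y^2 + 4*y + 3) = (y + 1)*(y + 4)*(y + 3)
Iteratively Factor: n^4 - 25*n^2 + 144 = (n + 3)*(n^3 - 3*n^2 - 16*n + 48) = (n + 3)*(n + 4)*(n^2 - 7*n + 12) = (n - 4)*(n + 3)*(n + 4)*(n - 3)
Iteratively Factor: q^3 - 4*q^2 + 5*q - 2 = (q - 2)*(q^2 - 2*q + 1) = (q - 2)*(q - 1)*(q - 1)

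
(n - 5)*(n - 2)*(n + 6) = n^3 - n^2 - 32*n + 60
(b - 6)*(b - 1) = b^2 - 7*b + 6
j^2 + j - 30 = (j - 5)*(j + 6)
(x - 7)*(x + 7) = x^2 - 49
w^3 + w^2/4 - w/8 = w*(w - 1/4)*(w + 1/2)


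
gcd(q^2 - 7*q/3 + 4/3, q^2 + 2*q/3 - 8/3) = q - 4/3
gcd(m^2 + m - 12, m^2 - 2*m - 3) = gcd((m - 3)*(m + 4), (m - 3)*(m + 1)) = m - 3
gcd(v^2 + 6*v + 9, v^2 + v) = 1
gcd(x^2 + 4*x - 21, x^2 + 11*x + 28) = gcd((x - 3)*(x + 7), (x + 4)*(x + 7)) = x + 7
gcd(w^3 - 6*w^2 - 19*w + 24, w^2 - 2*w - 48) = w - 8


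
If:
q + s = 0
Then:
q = -s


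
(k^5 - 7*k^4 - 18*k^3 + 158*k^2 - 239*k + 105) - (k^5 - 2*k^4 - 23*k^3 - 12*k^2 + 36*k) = -5*k^4 + 5*k^3 + 170*k^2 - 275*k + 105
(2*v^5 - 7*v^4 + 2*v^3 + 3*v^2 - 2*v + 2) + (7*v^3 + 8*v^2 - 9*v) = 2*v^5 - 7*v^4 + 9*v^3 + 11*v^2 - 11*v + 2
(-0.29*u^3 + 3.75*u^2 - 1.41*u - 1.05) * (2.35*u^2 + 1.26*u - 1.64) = -0.6815*u^5 + 8.4471*u^4 + 1.8871*u^3 - 10.3941*u^2 + 0.9894*u + 1.722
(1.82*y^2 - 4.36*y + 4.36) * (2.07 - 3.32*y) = -6.0424*y^3 + 18.2426*y^2 - 23.5004*y + 9.0252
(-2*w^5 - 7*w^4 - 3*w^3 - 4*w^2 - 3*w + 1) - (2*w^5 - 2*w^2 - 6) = -4*w^5 - 7*w^4 - 3*w^3 - 2*w^2 - 3*w + 7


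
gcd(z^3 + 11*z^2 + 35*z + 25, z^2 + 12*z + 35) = z + 5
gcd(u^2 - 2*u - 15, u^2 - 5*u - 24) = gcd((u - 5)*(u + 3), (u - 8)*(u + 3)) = u + 3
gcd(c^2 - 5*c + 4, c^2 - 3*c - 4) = c - 4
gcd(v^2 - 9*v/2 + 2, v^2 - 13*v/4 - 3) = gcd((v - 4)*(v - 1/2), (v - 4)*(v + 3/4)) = v - 4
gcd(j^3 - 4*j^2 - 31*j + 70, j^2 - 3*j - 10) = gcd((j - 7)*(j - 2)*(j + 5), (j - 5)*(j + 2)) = 1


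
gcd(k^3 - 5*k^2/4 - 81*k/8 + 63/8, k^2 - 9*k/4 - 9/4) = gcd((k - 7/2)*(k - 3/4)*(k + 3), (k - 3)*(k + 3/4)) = 1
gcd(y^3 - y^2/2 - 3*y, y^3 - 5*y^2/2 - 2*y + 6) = y^2 - y/2 - 3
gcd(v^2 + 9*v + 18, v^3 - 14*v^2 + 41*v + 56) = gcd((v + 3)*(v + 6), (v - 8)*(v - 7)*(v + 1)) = 1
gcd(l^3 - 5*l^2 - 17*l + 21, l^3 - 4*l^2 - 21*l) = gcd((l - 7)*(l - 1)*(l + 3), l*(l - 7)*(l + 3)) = l^2 - 4*l - 21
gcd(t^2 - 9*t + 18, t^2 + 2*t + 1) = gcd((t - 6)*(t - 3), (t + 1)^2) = 1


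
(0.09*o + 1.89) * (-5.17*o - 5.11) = -0.4653*o^2 - 10.2312*o - 9.6579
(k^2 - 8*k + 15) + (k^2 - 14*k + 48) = 2*k^2 - 22*k + 63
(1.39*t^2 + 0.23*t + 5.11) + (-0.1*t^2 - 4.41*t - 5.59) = 1.29*t^2 - 4.18*t - 0.48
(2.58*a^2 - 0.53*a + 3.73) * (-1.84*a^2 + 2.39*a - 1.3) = -4.7472*a^4 + 7.1414*a^3 - 11.4839*a^2 + 9.6037*a - 4.849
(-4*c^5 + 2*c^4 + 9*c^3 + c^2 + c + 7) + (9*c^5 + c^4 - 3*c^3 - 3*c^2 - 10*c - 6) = 5*c^5 + 3*c^4 + 6*c^3 - 2*c^2 - 9*c + 1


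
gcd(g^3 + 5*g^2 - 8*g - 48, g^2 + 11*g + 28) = g + 4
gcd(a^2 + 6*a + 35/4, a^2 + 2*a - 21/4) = a + 7/2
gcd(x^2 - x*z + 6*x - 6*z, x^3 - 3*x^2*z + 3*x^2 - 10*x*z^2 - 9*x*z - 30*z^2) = 1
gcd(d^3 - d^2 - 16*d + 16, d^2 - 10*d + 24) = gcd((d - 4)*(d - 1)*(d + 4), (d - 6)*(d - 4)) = d - 4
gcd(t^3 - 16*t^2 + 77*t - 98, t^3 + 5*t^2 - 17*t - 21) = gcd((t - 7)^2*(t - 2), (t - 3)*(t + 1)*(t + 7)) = 1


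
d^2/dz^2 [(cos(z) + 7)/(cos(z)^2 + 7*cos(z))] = (sin(z)^2 + 1)/cos(z)^3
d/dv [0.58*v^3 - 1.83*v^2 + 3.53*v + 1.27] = 1.74*v^2 - 3.66*v + 3.53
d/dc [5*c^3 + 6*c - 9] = 15*c^2 + 6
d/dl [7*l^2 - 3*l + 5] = 14*l - 3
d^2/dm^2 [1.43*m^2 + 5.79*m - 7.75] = 2.86000000000000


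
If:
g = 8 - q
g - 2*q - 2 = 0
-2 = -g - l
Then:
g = 6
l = -4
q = 2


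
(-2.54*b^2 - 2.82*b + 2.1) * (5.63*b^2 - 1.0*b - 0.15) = -14.3002*b^4 - 13.3366*b^3 + 15.024*b^2 - 1.677*b - 0.315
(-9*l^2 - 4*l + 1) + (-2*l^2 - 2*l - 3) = -11*l^2 - 6*l - 2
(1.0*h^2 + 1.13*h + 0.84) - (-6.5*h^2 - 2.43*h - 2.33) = 7.5*h^2 + 3.56*h + 3.17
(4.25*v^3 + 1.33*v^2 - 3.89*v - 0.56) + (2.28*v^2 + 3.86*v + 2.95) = 4.25*v^3 + 3.61*v^2 - 0.0300000000000002*v + 2.39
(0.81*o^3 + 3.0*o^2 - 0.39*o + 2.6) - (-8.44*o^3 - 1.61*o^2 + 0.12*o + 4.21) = 9.25*o^3 + 4.61*o^2 - 0.51*o - 1.61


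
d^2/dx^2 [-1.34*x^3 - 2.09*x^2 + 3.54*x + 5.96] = -8.04*x - 4.18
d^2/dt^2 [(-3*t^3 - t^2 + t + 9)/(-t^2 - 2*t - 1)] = 12*(t - 4)/(t^4 + 4*t^3 + 6*t^2 + 4*t + 1)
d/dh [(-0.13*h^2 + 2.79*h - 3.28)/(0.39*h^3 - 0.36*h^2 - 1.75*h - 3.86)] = (0.0507*h^4 - 2.1762*h^3 + 5.0695*h^2 - 1.358*h - 16.5094)/(0.1521*h^6 - 0.2808*h^5 - 1.2354*h^4 - 1.7508*h^3 + 5.8417*h^2 + 13.51*h + 14.8996)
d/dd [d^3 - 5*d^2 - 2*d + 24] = 3*d^2 - 10*d - 2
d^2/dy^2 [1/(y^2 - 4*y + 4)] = 6/(y^4 - 8*y^3 + 24*y^2 - 32*y + 16)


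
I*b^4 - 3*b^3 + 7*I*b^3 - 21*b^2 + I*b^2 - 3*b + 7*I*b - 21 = (b + 7)*(b + I)*(b + 3*I)*(I*b + 1)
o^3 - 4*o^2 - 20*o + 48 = (o - 6)*(o - 2)*(o + 4)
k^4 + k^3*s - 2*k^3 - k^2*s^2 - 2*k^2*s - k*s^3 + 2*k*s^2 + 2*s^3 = (k - 2)*(k - s)*(k + s)^2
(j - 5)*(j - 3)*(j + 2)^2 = j^4 - 4*j^3 - 13*j^2 + 28*j + 60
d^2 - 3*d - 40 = (d - 8)*(d + 5)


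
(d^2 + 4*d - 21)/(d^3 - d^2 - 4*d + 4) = (d^2 + 4*d - 21)/(d^3 - d^2 - 4*d + 4)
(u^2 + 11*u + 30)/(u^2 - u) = (u^2 + 11*u + 30)/(u*(u - 1))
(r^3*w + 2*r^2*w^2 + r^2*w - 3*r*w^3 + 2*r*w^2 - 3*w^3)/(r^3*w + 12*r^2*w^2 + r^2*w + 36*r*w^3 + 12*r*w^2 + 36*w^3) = (r^2 + 2*r*w - 3*w^2)/(r^2 + 12*r*w + 36*w^2)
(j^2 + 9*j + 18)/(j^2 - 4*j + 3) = (j^2 + 9*j + 18)/(j^2 - 4*j + 3)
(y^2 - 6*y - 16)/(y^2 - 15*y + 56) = (y + 2)/(y - 7)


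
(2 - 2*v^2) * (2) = 4 - 4*v^2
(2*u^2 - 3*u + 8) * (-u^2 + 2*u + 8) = -2*u^4 + 7*u^3 + 2*u^2 - 8*u + 64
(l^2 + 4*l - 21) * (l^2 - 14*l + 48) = l^4 - 10*l^3 - 29*l^2 + 486*l - 1008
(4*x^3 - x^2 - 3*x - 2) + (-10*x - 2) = 4*x^3 - x^2 - 13*x - 4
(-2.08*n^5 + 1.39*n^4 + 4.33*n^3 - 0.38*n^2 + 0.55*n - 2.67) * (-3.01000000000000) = 6.2608*n^5 - 4.1839*n^4 - 13.0333*n^3 + 1.1438*n^2 - 1.6555*n + 8.0367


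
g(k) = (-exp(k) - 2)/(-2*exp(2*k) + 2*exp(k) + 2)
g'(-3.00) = 0.02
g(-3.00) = -0.98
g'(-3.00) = 0.02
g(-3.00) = -0.98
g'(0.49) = -6473.86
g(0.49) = 56.51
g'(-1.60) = 0.01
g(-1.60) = -0.95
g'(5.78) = -0.00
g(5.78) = 0.00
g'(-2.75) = 0.02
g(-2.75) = -0.97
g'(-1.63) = 0.01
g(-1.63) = -0.95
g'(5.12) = -0.00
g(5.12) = 0.00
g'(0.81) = -4.50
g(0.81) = 1.18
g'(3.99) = -0.01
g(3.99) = 0.01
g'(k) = (-exp(k) - 2)*(4*exp(2*k) - 2*exp(k))/(-2*exp(2*k) + 2*exp(k) + 2)^2 - exp(k)/(-2*exp(2*k) + 2*exp(k) + 2) = (-(exp(k) + 2)*(2*exp(k) - 1) + exp(2*k) - exp(k) - 1)*exp(k)/(2*(-exp(2*k) + exp(k) + 1)^2)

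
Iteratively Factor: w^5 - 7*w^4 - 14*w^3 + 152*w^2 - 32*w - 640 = (w + 4)*(w^4 - 11*w^3 + 30*w^2 + 32*w - 160) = (w + 2)*(w + 4)*(w^3 - 13*w^2 + 56*w - 80) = (w - 4)*(w + 2)*(w + 4)*(w^2 - 9*w + 20) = (w - 4)^2*(w + 2)*(w + 4)*(w - 5)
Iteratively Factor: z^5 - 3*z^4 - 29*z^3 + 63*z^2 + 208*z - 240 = (z + 4)*(z^4 - 7*z^3 - z^2 + 67*z - 60) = (z - 1)*(z + 4)*(z^3 - 6*z^2 - 7*z + 60) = (z - 5)*(z - 1)*(z + 4)*(z^2 - z - 12) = (z - 5)*(z - 4)*(z - 1)*(z + 4)*(z + 3)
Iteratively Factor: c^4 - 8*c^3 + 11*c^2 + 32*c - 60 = (c - 3)*(c^3 - 5*c^2 - 4*c + 20) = (c - 3)*(c - 2)*(c^2 - 3*c - 10) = (c - 5)*(c - 3)*(c - 2)*(c + 2)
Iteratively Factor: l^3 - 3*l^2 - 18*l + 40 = (l - 5)*(l^2 + 2*l - 8) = (l - 5)*(l - 2)*(l + 4)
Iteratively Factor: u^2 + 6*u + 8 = (u + 2)*(u + 4)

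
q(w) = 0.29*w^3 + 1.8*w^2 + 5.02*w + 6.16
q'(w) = 0.87*w^2 + 3.6*w + 5.02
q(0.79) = 11.39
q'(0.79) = 8.41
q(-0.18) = 5.31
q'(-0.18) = 4.40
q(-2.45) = 0.40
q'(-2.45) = 1.42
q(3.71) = 64.37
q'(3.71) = 30.35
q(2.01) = 25.88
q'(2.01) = 15.77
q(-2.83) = -0.20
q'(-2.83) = 1.80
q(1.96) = 25.10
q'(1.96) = 15.42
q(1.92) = 24.49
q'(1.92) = 15.14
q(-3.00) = -0.53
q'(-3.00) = 2.05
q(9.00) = 408.55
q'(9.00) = 107.89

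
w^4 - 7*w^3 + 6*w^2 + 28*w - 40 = (w - 5)*(w - 2)^2*(w + 2)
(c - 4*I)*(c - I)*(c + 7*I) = c^3 + 2*I*c^2 + 31*c - 28*I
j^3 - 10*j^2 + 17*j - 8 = (j - 8)*(j - 1)^2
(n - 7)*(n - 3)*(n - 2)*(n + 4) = n^4 - 8*n^3 - 7*n^2 + 122*n - 168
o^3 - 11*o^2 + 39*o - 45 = (o - 5)*(o - 3)^2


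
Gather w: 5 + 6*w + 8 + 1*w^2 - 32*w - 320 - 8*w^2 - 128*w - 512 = -7*w^2 - 154*w - 819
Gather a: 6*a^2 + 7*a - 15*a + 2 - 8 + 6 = 6*a^2 - 8*a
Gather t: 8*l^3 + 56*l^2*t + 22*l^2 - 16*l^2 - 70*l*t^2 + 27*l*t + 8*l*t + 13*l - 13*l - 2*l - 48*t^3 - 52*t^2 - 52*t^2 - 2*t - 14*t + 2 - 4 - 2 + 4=8*l^3 + 6*l^2 - 2*l - 48*t^3 + t^2*(-70*l - 104) + t*(56*l^2 + 35*l - 16)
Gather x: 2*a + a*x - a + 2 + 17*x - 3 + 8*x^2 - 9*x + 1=a + 8*x^2 + x*(a + 8)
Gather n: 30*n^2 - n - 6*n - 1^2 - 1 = 30*n^2 - 7*n - 2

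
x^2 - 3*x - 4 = (x - 4)*(x + 1)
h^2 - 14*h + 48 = (h - 8)*(h - 6)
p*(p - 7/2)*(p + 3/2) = p^3 - 2*p^2 - 21*p/4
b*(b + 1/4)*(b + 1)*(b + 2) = b^4 + 13*b^3/4 + 11*b^2/4 + b/2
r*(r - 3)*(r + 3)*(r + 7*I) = r^4 + 7*I*r^3 - 9*r^2 - 63*I*r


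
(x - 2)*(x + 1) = x^2 - x - 2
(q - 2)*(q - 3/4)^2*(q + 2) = q^4 - 3*q^3/2 - 55*q^2/16 + 6*q - 9/4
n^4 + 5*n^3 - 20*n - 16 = (n - 2)*(n + 1)*(n + 2)*(n + 4)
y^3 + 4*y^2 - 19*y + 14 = (y - 2)*(y - 1)*(y + 7)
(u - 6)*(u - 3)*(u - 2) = u^3 - 11*u^2 + 36*u - 36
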